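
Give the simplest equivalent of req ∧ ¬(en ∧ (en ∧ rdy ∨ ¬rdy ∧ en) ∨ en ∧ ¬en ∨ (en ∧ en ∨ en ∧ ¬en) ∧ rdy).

req ∧ ¬en

req ∧ ¬(en ∧ (en ∧ rdy ∨ ¬rdy ∧ en) ∨ en ∧ ¬en ∨ (en ∧ en ∨ en ∧ ¬en) ∧ rdy)
= req ∧ ¬(en ∧ en ∨ en ∧ ¬en ∨ (en ∧ en ∨ en ∧ ¬en) ∧ rdy)   [distribution]
= req ∧ ¬(en ∧ en ∨ en ∧ ¬en)   [absorption]
= req ∧ ¬en   [distribution]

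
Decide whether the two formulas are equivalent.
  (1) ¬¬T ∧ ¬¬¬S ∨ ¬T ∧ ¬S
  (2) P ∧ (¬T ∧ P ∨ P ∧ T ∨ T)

No

E1: ¬¬T ∧ ¬¬¬S ∨ ¬T ∧ ¬S
    = ¬¬T ∧ ¬S ∨ ¬T ∧ ¬S   (double negation)
    = T ∧ ¬S ∨ ¬T ∧ ¬S   (double negation)
    = ¬S   (distribution)
E2: P ∧ (¬T ∧ P ∨ P ∧ T ∨ T)
    = P ∧ (P ∨ T)   (distribution)
    = P   (absorption)
These differ: at P=0, S=0, T=0, E1 = 1 but E2 = 0.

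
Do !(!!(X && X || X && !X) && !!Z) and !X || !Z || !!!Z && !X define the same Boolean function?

E1: !(!!(X && X || X && !X) && !!Z)
    = !(X && X || X && !X) || !Z   (De Morgan)
    = !X || !Z   (distribution)
E2: !X || !Z || !!!Z && !X
    = !X || !Z || !Z && !X   (double negation)
    = !X || !Z   (absorption)
Both reduce to !X || !Z, so they are equivalent.

Yes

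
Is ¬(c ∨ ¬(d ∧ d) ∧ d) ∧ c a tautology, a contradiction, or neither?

contradiction

¬(c ∨ ¬(d ∧ d) ∧ d) ∧ c
= ¬(c ∨ ¬d ∧ d) ∧ c   [idempotence]
= ¬c ∧ c   [complement / identity]
= False   [complement]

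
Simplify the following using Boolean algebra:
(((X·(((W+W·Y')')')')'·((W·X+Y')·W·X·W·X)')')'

(((X·(((W+W·Y')')')')'·((W·X+Y')·W·X·W·X)')')'
= (((X·(((W+W·Y')')')')'·(W·X·W·X)')')'   — absorption
= (((X·(((W+W·Y')')')')'·(W·X)')')'   — idempotence
= (X·(((W+W·Y')')')'+W·X)'   — De Morgan
= (X·(W+W·Y')'+W·X)'   — double negation
= (X·W'+W·X)'   — absorption
= X'   — distribution

X'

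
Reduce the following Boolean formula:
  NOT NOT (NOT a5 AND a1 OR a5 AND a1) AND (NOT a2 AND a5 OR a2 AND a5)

NOT NOT (NOT a5 AND a1 OR a5 AND a1) AND (NOT a2 AND a5 OR a2 AND a5)
= NOT NOT (NOT a5 AND a1 OR a5 AND a1) AND a5   (distribution)
= NOT NOT a1 AND a5   (distribution)
= a1 AND a5   (double negation)

a1 AND a5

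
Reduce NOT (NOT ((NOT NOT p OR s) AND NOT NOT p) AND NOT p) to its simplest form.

NOT (NOT ((NOT NOT p OR s) AND NOT NOT p) AND NOT p)
= NOT (NOT NOT NOT p AND NOT p)   — absorption
= NOT (NOT p AND NOT p)   — double negation
= NOT NOT p   — idempotence
= p   — double negation

p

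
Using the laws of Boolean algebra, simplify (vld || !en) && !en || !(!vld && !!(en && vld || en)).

vld || !en

(vld || !en) && !en || !(!vld && !!(en && vld || en))
= (vld || !en) && !en || vld || !(en && vld || en)   (De Morgan)
= (vld || !en) && !en || vld || !en   (absorption)
= vld || !en   (absorption)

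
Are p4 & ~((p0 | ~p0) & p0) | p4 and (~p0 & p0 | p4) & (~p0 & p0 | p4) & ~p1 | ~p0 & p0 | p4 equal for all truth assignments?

E1: p4 & ~((p0 | ~p0) & p0) | p4
    = p4 & ~p0 | p4   — complement / identity
    = p4   — absorption
E2: (~p0 & p0 | p4) & (~p0 & p0 | p4) & ~p1 | ~p0 & p0 | p4
    = (~p0 & p0 | p4) & ~p1 | ~p0 & p0 | p4   — idempotence
    = ~p0 & p0 | p4   — absorption
    = p4   — complement / identity
Both reduce to p4, so they are equivalent.

Yes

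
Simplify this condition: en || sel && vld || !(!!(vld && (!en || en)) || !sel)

en || sel

en || sel && vld || !(!!(vld && (!en || en)) || !sel)
= en || sel && vld || !(!!vld || !sel)   (complement / identity)
= en || sel && vld || !vld && sel   (De Morgan)
= en || sel   (distribution)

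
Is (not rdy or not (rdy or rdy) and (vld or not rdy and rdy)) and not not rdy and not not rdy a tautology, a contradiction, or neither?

contradiction

(not rdy or not (rdy or rdy) and (vld or not rdy and rdy)) and not not rdy and not not rdy
= (not rdy or not rdy and (vld or not rdy and rdy)) and not not rdy and not not rdy   (idempotence)
= (not rdy or not rdy and (vld or not rdy and rdy)) and not not rdy   (idempotence)
= (not rdy or not rdy and vld) and not not rdy   (complement / identity)
= not rdy and not not rdy   (absorption)
= not rdy and rdy   (double negation)
= False   (complement)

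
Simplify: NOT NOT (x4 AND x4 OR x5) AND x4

x4

NOT NOT (x4 AND x4 OR x5) AND x4
= NOT NOT (x4 OR x5) AND x4   (idempotence)
= (x4 OR x5) AND x4   (double negation)
= x4   (absorption)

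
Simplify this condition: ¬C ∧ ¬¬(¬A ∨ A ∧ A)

¬C ∧ ¬¬(¬A ∨ A ∧ A)
= ¬C ∧ (¬A ∨ A ∧ A)
= ¬C ∧ (¬A ∨ A)
= ¬C

¬C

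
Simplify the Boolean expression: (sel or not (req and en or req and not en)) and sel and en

sel and en

(sel or not (req and en or req and not en)) and sel and en
= (sel or not req) and sel and en   [distribution]
= sel and en   [absorption]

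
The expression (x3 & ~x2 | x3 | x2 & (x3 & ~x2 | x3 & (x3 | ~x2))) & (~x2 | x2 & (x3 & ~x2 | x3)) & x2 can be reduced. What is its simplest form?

(x3 & ~x2 | x3 | x2 & (x3 & ~x2 | x3 & (x3 | ~x2))) & (~x2 | x2 & (x3 & ~x2 | x3)) & x2
= (x3 & ~x2 | x3 | x2 & (x3 & ~x2 | x3)) & (~x2 | x2 & (x3 & ~x2 | x3)) & x2
= (x2 & (x3 & ~x2 | x3) | (x3 & ~x2 | x3) & ~x2) & x2
= (x3 & ~x2 | x3) & x2
= x3 & x2

x3 & x2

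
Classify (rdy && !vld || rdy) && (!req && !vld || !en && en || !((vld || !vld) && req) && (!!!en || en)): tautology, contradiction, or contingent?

contingent

(rdy && !vld || rdy) && (!req && !vld || !en && en || !((vld || !vld) && req) && (!!!en || en))
= (rdy && !vld || rdy) && (!req && !vld || !((vld || !vld) && req) && (!!!en || en))
= (rdy && !vld || rdy) && (!req && !vld || !((vld || !vld) && req) && (!en || en))
= (rdy && !vld || rdy) && (!req && !vld || !req && (!en || en))
= (rdy && !vld || rdy) && (!req && !vld || !req)
= rdy && (!req && !vld || !req)
= rdy && !req
This depends on rdy, req, so it is not a constant.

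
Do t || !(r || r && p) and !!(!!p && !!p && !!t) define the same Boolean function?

No

E1: t || !(r || r && p)
    = t || !r   — absorption
E2: !!(!!p && !!p && !!t)
    = !!(!!p && !!t)   — idempotence
    = !(!p || !t)   — De Morgan
    = p && t   — De Morgan
These differ: at p=0, r=0, t=1, E1 = 1 but E2 = 0.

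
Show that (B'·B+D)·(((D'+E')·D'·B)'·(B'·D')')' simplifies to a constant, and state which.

(B'·B+D)·(((D'+E')·D'·B)'·(B'·D')')'
= D·(((D'+E')·D'·B)'·(B'·D')')'   — complement / identity
= D·((D'·B)'·(B'·D')')'   — absorption
= D·(D'·B+B'·D')   — De Morgan
= D·D'   — distribution
= 0   — complement

0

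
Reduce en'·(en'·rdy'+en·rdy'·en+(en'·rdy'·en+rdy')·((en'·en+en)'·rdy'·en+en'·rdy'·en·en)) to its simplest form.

en'·rdy'

en'·(en'·rdy'+en·rdy'·en+(en'·rdy'·en+rdy')·((en'·en+en)'·rdy'·en+en'·rdy'·en·en))
= en'·(en'·rdy'+en·rdy'·en+(en'·rdy'·en+rdy')·(en'·rdy'·en+en'·rdy'·en·en))   (complement / identity)
= en'·(en'·rdy'+en·rdy'·en+(en'·rdy'·en+rdy')·en'·rdy'·en)   (absorption)
= en'·(en'·rdy'+en·rdy'·en+en'·rdy'·en)   (absorption)
= en'·(en'·rdy'+rdy'·en·(en+en'))   (distribution)
= en'·(en'·rdy'+rdy'·en)   (complement / identity)
= en'·rdy'   (distribution)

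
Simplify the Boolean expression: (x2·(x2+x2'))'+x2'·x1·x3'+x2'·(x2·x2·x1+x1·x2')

x2'

(x2·(x2+x2'))'+x2'·x1·x3'+x2'·(x2·x2·x1+x1·x2')
= (x2·(x2+x2'))'+x2'·x1·x3'+x2'·(x2·x1+x1·x2')
= x2'+x2'·x1·x3'+x2'·(x2·x1+x1·x2')
= x2'+x2'·x1·x3'+x2'·x1
= x2'+x2'·x1
= x2'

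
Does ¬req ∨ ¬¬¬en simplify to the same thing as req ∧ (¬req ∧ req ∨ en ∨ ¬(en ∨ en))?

E1: ¬req ∨ ¬¬¬en
    = ¬req ∨ ¬en   (double negation)
E2: req ∧ (¬req ∧ req ∨ en ∨ ¬(en ∨ en))
    = req ∧ (¬req ∧ req ∨ en ∨ ¬en)   (idempotence)
    = req ∧ (en ∨ ¬en)   (complement / identity)
    = req   (complement / identity)
These differ: at en=1, req=0, E1 = 1 but E2 = 0.

No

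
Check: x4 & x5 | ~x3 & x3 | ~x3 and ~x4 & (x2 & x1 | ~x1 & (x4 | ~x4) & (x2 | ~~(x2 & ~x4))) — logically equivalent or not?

No

E1: x4 & x5 | ~x3 & x3 | ~x3
    = x4 & x5 | ~x3
E2: ~x4 & (x2 & x1 | ~x1 & (x4 | ~x4) & (x2 | ~~(x2 & ~x4)))
    = ~x4 & (x2 & x1 | ~x1 & (x4 | ~x4) & (x2 | x2 & ~x4))
    = ~x4 & (x2 & x1 | ~x1 & (x4 | ~x4) & x2)
    = ~x4 & (x2 & x1 | ~x1 & x2)
    = ~x4 & x2
These differ: at x1=1, x2=1, x3=0, x4=1, x5=1, E1 = 1 but E2 = 0.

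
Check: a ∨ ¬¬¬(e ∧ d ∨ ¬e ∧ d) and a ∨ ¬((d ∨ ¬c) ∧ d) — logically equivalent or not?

Yes

E1: a ∨ ¬¬¬(e ∧ d ∨ ¬e ∧ d)
    = a ∨ ¬¬¬d
    = a ∨ ¬d
E2: a ∨ ¬((d ∨ ¬c) ∧ d)
    = a ∨ ¬d
Both reduce to a ∨ ¬d, so they are equivalent.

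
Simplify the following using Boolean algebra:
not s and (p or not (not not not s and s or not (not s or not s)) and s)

not s and p

not s and (p or not (not not not s and s or not (not s or not s)) and s)
= not s and (p or not (not not not s and s or s and s) and s)   (De Morgan)
= not s and (p or not (not s and s or s and s) and s)   (double negation)
= not s and (p or not s and s)   (distribution)
= not s and p   (complement / identity)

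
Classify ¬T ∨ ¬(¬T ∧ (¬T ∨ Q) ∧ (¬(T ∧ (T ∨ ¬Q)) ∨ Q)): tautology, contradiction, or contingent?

tautology

¬T ∨ ¬(¬T ∧ (¬T ∨ Q) ∧ (¬(T ∧ (T ∨ ¬Q)) ∨ Q))
= ¬T ∨ ¬(¬T ∧ (¬T ∨ Q) ∧ (¬T ∨ Q))
= ¬T ∨ ¬(¬T ∧ (¬T ∨ Q))
= ¬T ∨ ¬¬T
= ¬T ∨ T
= True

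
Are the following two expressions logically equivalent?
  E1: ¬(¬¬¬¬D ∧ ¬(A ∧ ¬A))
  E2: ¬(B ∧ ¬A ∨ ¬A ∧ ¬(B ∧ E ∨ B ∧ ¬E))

E1: ¬(¬¬¬¬D ∧ ¬(A ∧ ¬A))
    = ¬¬¬D ∨ A ∧ ¬A
    = ¬D ∨ A ∧ ¬A
    = ¬D
E2: ¬(B ∧ ¬A ∨ ¬A ∧ ¬(B ∧ E ∨ B ∧ ¬E))
    = ¬(B ∧ ¬A ∨ ¬A ∧ ¬B)
    = ¬¬A
    = A
These differ: at A=1, B=1, D=1, E=0, E1 = 0 but E2 = 1.

No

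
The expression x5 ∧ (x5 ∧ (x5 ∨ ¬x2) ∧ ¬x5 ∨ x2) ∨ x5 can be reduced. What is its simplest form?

x5 ∧ (x5 ∧ (x5 ∨ ¬x2) ∧ ¬x5 ∨ x2) ∨ x5
= x5 ∧ (x5 ∧ ¬x5 ∨ x2) ∨ x5   — absorption
= x5 ∧ x2 ∨ x5   — complement / identity
= x5   — absorption

x5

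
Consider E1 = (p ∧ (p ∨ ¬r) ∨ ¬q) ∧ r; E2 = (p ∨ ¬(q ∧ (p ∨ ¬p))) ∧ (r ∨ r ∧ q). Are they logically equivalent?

E1: (p ∧ (p ∨ ¬r) ∨ ¬q) ∧ r
    = (p ∨ ¬q) ∧ r   (absorption)
E2: (p ∨ ¬(q ∧ (p ∨ ¬p))) ∧ (r ∨ r ∧ q)
    = (p ∨ ¬q) ∧ (r ∨ r ∧ q)   (complement / identity)
    = (p ∨ ¬q) ∧ r   (absorption)
Both reduce to (p ∨ ¬q) ∧ r, so they are equivalent.

Yes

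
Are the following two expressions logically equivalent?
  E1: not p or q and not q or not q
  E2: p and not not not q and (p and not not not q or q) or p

E1: not p or q and not q or not q
    = not p or not q   [complement / identity]
E2: p and not not not q and (p and not not not q or q) or p
    = p and not not not q or p   [absorption]
    = p and not q or p   [double negation]
    = p   [absorption]
These differ: at p=0, q=1, E1 = 1 but E2 = 0.

No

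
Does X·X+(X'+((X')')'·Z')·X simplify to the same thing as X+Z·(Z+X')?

E1: X·X+(X'+((X')')'·Z')·X
    = X·X+(X'+X'·Z')·X
    = X·X+X'·X
    = X
E2: X+Z·(Z+X')
    = X+Z
These differ: at X=0, Z=1, E1 = 0 but E2 = 1.

No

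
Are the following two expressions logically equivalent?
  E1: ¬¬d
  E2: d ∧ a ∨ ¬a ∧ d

Yes

E1: ¬¬d
    = d   (double negation)
E2: d ∧ a ∨ ¬a ∧ d
    = d   (distribution)
Both reduce to d, so they are equivalent.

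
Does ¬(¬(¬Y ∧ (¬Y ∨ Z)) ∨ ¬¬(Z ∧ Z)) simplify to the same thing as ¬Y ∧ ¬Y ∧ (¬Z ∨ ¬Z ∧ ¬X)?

E1: ¬(¬(¬Y ∧ (¬Y ∨ Z)) ∨ ¬¬(Z ∧ Z))
    = ¬(¬(¬Y ∧ (¬Y ∨ Z)) ∨ ¬¬Z)   — idempotence
    = ¬(¬¬Y ∨ ¬¬Z)   — absorption
    = ¬Y ∧ ¬Z   — De Morgan
E2: ¬Y ∧ ¬Y ∧ (¬Z ∨ ¬Z ∧ ¬X)
    = ¬Y ∧ (¬Z ∨ ¬Z ∧ ¬X)   — idempotence
    = ¬Y ∧ ¬Z   — absorption
Both reduce to ¬Y ∧ ¬Z, so they are equivalent.

Yes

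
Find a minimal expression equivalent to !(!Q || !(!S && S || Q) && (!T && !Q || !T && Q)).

Q

!(!Q || !(!S && S || Q) && (!T && !Q || !T && Q))
= !(!Q || !Q && (!T && !Q || !T && Q))   [complement / identity]
= !(!Q || !Q && !T)   [distribution]
= !!Q   [absorption]
= Q   [double negation]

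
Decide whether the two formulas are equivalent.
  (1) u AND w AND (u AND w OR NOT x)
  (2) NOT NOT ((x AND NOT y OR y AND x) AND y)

E1: u AND w AND (u AND w OR NOT x)
    = u AND w   — absorption
E2: NOT NOT ((x AND NOT y OR y AND x) AND y)
    = NOT NOT (x AND y)   — distribution
    = x AND y   — double negation
These differ: at u=1, w=1, x=0, y=1, E1 = 1 but E2 = 0.

No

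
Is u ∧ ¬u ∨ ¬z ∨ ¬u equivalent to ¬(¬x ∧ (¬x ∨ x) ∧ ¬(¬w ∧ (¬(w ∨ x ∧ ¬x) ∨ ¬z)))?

No

E1: u ∧ ¬u ∨ ¬z ∨ ¬u
    = ¬z ∨ ¬u   (complement / identity)
E2: ¬(¬x ∧ (¬x ∨ x) ∧ ¬(¬w ∧ (¬(w ∨ x ∧ ¬x) ∨ ¬z)))
    = ¬(¬x ∧ ¬(¬w ∧ (¬(w ∨ x ∧ ¬x) ∨ ¬z)))   (complement / identity)
    = x ∨ ¬w ∧ (¬(w ∨ x ∧ ¬x) ∨ ¬z)   (De Morgan)
    = x ∨ ¬w ∧ (¬w ∨ ¬z)   (complement / identity)
    = x ∨ ¬w   (absorption)
These differ: at u=1, w=1, x=0, z=0, E1 = 1 but E2 = 0.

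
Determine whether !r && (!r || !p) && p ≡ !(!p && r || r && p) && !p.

No

E1: !r && (!r || !p) && p
    = !r && p   — absorption
E2: !(!p && r || r && p) && !p
    = !r && !p   — distribution
These differ: at p=0, r=0, E1 = 0 but E2 = 1.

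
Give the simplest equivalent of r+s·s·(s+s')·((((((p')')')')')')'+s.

r+s·s·(s+s')·((((((p')')')')')')'+s
= r+s·s·((((((p')')')')')')'+s   (complement / identity)
= r+s·s·((((p')')')')'+s   (double negation)
= r+s·s·((p')')'+s   (double negation)
= r+s·((p')')'+s   (idempotence)
= r+s·p'+s   (double negation)
= r+s   (absorption)

r+s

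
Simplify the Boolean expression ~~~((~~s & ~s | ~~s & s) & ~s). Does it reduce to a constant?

1

~~~((~~s & ~s | ~~s & s) & ~s)
= ~~~(~~s & ~s)   (distribution)
= ~(~~s & ~s)   (double negation)
= ~s | s   (De Morgan)
= 1   (complement)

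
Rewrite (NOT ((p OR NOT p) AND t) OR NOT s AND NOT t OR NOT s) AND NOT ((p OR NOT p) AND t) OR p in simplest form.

(NOT ((p OR NOT p) AND t) OR NOT s AND NOT t OR NOT s) AND NOT ((p OR NOT p) AND t) OR p
= (NOT ((p OR NOT p) AND t) OR NOT s) AND NOT ((p OR NOT p) AND t) OR p   [absorption]
= NOT ((p OR NOT p) AND t) OR p   [absorption]
= NOT t OR p   [complement / identity]

NOT t OR p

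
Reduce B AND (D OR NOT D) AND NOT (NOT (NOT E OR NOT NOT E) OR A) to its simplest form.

B AND (D OR NOT D) AND NOT (NOT (NOT E OR NOT NOT E) OR A)
= B AND (D OR NOT D) AND NOT (E AND NOT E OR A)
= B AND NOT (E AND NOT E OR A)
= B AND NOT A

B AND NOT A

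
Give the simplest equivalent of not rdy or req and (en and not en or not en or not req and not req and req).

not rdy or req and (en and not en or not en or not req and not req and req)
= not rdy or req and (not en or not req and not req and req)   — complement / identity
= not rdy or req and (not en or not req and req)   — idempotence
= not rdy or req and not en   — complement / identity

not rdy or req and not en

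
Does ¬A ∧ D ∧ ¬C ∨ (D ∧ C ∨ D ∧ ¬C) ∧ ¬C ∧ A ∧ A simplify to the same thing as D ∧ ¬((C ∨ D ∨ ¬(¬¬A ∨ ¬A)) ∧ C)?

E1: ¬A ∧ D ∧ ¬C ∨ (D ∧ C ∨ D ∧ ¬C) ∧ ¬C ∧ A ∧ A
    = ¬A ∧ D ∧ ¬C ∨ D ∧ ¬C ∧ A ∧ A   — distribution
    = ¬A ∧ D ∧ ¬C ∨ D ∧ ¬C ∧ A   — idempotence
    = D ∧ ¬C   — distribution
E2: D ∧ ¬((C ∨ D ∨ ¬(¬¬A ∨ ¬A)) ∧ C)
    = D ∧ ¬((C ∨ D ∨ ¬A ∧ A) ∧ C)   — De Morgan
    = D ∧ ¬((C ∨ D) ∧ C)   — complement / identity
    = D ∧ ¬C   — absorption
Both reduce to D ∧ ¬C, so they are equivalent.

Yes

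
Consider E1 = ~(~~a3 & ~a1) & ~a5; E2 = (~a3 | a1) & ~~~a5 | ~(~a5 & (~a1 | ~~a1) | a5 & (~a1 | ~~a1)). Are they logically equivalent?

Yes

E1: ~(~~a3 & ~a1) & ~a5
    = (~a3 | a1) & ~a5   — De Morgan
E2: (~a3 | a1) & ~~~a5 | ~(~a5 & (~a1 | ~~a1) | a5 & (~a1 | ~~a1))
    = (~a3 | a1) & ~~~a5 | ~(~a1 | ~~a1)   — distribution
    = (~a3 | a1) & ~~~a5 | a1 & ~a1   — De Morgan
    = (~a3 | a1) & ~~~a5   — complement / identity
    = (~a3 | a1) & ~a5   — double negation
Both reduce to (~a3 | a1) & ~a5, so they are equivalent.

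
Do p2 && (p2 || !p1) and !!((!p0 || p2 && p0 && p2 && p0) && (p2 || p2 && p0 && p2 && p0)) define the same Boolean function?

E1: p2 && (p2 || !p1)
    = p2   (absorption)
E2: !!((!p0 || p2 && p0 && p2 && p0) && (p2 || p2 && p0 && p2 && p0))
    = !!(p2 && p0 && p2 && p0 || !p0 && p2)   (distribution)
    = !!(p2 && p0 || !p0 && p2)   (idempotence)
    = !!p2   (distribution)
    = p2   (double negation)
Both reduce to p2, so they are equivalent.

Yes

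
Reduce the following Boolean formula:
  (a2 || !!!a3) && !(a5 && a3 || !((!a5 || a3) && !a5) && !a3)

(a2 || !a3) && !a5

(a2 || !!!a3) && !(a5 && a3 || !((!a5 || a3) && !a5) && !a3)
= (a2 || !a3) && !(a5 && a3 || !((!a5 || a3) && !a5) && !a3)   (double negation)
= (a2 || !a3) && !(a5 && a3 || !!a5 && !a3)   (absorption)
= (a2 || !a3) && !(a5 && a3 || a5 && !a3)   (double negation)
= (a2 || !a3) && !a5   (distribution)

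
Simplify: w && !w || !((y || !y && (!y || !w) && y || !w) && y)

w && !w || !((y || !y && (!y || !w) && y || !w) && y)
= w && !w || !((y || !y && y || !w) && y)   [absorption]
= w && !w || !((y || !w) && y)   [complement / identity]
= w && !w || !y   [absorption]
= !y   [complement / identity]

!y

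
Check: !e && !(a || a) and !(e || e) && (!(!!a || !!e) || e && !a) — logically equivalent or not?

Yes

E1: !e && !(a || a)
    = !e && !a   — idempotence
E2: !(e || e) && (!(!!a || !!e) || e && !a)
    = !(e || e) && (!a && !e || e && !a)   — De Morgan
    = !(e || e) && !a   — distribution
    = !e && !a   — idempotence
Both reduce to !e && !a, so they are equivalent.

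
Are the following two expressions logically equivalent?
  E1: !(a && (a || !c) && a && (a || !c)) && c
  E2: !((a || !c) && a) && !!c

E1: !(a && (a || !c) && a && (a || !c)) && c
    = !(a && (a || !c)) && c
    = !a && c
E2: !((a || !c) && a) && !!c
    = !a && !!c
    = !a && c
Both reduce to !a && c, so they are equivalent.

Yes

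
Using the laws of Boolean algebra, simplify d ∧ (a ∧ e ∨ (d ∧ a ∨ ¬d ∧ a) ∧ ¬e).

d ∧ a

d ∧ (a ∧ e ∨ (d ∧ a ∨ ¬d ∧ a) ∧ ¬e)
= d ∧ (a ∧ e ∨ a ∧ ¬e)   (distribution)
= d ∧ a   (distribution)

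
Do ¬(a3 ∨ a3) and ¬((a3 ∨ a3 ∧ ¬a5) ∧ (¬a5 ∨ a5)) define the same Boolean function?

E1: ¬(a3 ∨ a3)
    = ¬a3   (idempotence)
E2: ¬((a3 ∨ a3 ∧ ¬a5) ∧ (¬a5 ∨ a5))
    = ¬(a3 ∨ a3 ∧ ¬a5)   (complement / identity)
    = ¬a3   (absorption)
Both reduce to ¬a3, so they are equivalent.

Yes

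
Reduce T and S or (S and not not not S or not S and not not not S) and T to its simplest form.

T

T and S or (S and not not not S or not S and not not not S) and T
= T and S or not not not S and T   [distribution]
= T and S or not S and T   [double negation]
= T   [distribution]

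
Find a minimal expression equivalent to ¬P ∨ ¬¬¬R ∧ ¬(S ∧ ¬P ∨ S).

¬P ∨ ¬R ∧ ¬S

¬P ∨ ¬¬¬R ∧ ¬(S ∧ ¬P ∨ S)
= ¬P ∨ ¬¬¬R ∧ ¬S   — absorption
= ¬P ∨ ¬R ∧ ¬S   — double negation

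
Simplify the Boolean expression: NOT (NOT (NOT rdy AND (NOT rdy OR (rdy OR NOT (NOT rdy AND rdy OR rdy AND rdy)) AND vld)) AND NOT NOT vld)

NOT rdy OR NOT vld

NOT (NOT (NOT rdy AND (NOT rdy OR (rdy OR NOT (NOT rdy AND rdy OR rdy AND rdy)) AND vld)) AND NOT NOT vld)
= NOT (NOT (NOT rdy AND (NOT rdy OR (rdy OR NOT rdy) AND vld)) AND NOT NOT vld)   (distribution)
= NOT (NOT (NOT rdy AND (NOT rdy OR vld)) AND NOT NOT vld)   (complement / identity)
= NOT (NOT NOT rdy AND NOT NOT vld)   (absorption)
= NOT rdy OR NOT vld   (De Morgan)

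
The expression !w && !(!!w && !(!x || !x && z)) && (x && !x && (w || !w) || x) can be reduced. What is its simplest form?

!w && !(!!w && !(!x || !x && z)) && (x && !x && (w || !w) || x)
= !w && !(!!w && !(!x || !x && z)) && (x && !x || x)   (complement / identity)
= !w && !(!!w && !!x) && (x && !x || x)   (absorption)
= !w && (!w || !x) && (x && !x || x)   (De Morgan)
= !w && (x && !x || x)   (absorption)
= !w && x   (complement / identity)

!w && x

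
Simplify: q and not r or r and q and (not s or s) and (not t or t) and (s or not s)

q and not r or r and q and (not s or s) and (not t or t) and (s or not s)
= q and not r or r and q and (not s or s) and (s or not s)   — complement / identity
= q and not r or r and q and (not s or s)   — complement / identity
= q and not r or r and q   — complement / identity
= q   — distribution

q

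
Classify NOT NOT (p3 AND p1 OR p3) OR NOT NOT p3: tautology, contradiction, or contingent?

NOT NOT (p3 AND p1 OR p3) OR NOT NOT p3
= NOT NOT p3 OR NOT NOT p3
= NOT NOT p3
= p3
This depends on p3, so it is not a constant.

contingent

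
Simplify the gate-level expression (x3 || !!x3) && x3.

(x3 || !!x3) && x3
= (x3 || x3) && x3   — double negation
= x3 && x3   — idempotence
= x3   — idempotence

x3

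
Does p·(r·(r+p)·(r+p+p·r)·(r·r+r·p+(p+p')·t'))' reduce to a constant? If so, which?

no

p·(r·(r+p)·(r+p+p·r)·(r·r+r·p+(p+p')·t'))'
= p·(r·(r+p)·(r+p)·(r·r+r·p+(p+p')·t'))'   — absorption
= p·(r·(r+p)·(r·r+r·p+(p+p')·t'))'   — idempotence
= p·(r·(r+p)·(r·(r+p)+(p+p')·t'))'   — distribution
= p·(r·(r+p)·(r·(r+p)+t'))'   — complement / identity
= p·(r·(r+p))'   — absorption
= p·r'   — absorption
This depends on p, r, so it is not a constant.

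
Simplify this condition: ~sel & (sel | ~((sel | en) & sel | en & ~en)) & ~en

~sel & (sel | ~((sel | en) & sel | en & ~en)) & ~en
= ~sel & (sel | ~((sel | en) & sel)) & ~en   (complement / identity)
= ~sel & (sel | ~sel) & ~en   (absorption)
= ~sel & ~en   (complement / identity)

~sel & ~en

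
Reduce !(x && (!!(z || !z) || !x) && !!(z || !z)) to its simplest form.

!x

!(x && (!!(z || !z) || !x) && !!(z || !z))
= !(x && !!(z || !z))   [absorption]
= !(x && (z || !z))   [double negation]
= !x   [complement / identity]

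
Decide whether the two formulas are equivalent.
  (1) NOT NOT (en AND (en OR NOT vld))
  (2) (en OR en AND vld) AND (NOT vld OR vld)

Yes

E1: NOT NOT (en AND (en OR NOT vld))
    = NOT NOT en
    = en
E2: (en OR en AND vld) AND (NOT vld OR vld)
    = en OR en AND vld
    = en
Both reduce to en, so they are equivalent.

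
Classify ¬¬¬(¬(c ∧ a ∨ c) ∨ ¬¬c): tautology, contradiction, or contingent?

contradiction

¬¬¬(¬(c ∧ a ∨ c) ∨ ¬¬c)
= ¬¬¬(¬c ∨ ¬¬c)   — absorption
= ¬(¬c ∨ ¬¬c)   — double negation
= c ∧ ¬c   — De Morgan
= False   — complement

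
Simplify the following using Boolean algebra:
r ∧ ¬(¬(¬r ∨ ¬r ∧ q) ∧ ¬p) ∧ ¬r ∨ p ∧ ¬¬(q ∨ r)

r ∧ ¬(¬(¬r ∨ ¬r ∧ q) ∧ ¬p) ∧ ¬r ∨ p ∧ ¬¬(q ∨ r)
= r ∧ ¬(¬¬r ∧ ¬p) ∧ ¬r ∨ p ∧ ¬¬(q ∨ r)   (absorption)
= r ∧ (¬r ∨ p) ∧ ¬r ∨ p ∧ ¬¬(q ∨ r)   (De Morgan)
= r ∧ ¬r ∨ p ∧ ¬¬(q ∨ r)   (absorption)
= r ∧ ¬r ∨ p ∧ (q ∨ r)   (double negation)
= p ∧ (q ∨ r)   (complement / identity)

p ∧ (q ∨ r)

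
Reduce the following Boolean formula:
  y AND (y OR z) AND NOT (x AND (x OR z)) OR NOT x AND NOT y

y AND (y OR z) AND NOT (x AND (x OR z)) OR NOT x AND NOT y
= y AND (y OR z) AND NOT x OR NOT x AND NOT y
= y AND NOT x OR NOT x AND NOT y
= NOT x

NOT x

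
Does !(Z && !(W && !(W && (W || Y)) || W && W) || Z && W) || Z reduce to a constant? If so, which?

!(Z && !(W && !(W && (W || Y)) || W && W) || Z && W) || Z
= !(Z && !(W && !W || W && W) || Z && W) || Z   [absorption]
= !(Z && !W || Z && W) || Z   [distribution]
= !Z || Z   [distribution]
= true   [complement]

yes, True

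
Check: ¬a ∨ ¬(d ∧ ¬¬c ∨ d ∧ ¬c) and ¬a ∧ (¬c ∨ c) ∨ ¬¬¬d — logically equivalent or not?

E1: ¬a ∨ ¬(d ∧ ¬¬c ∨ d ∧ ¬c)
    = ¬a ∨ ¬(d ∧ c ∨ d ∧ ¬c)   — double negation
    = ¬a ∨ ¬d   — distribution
E2: ¬a ∧ (¬c ∨ c) ∨ ¬¬¬d
    = ¬a ∧ (¬c ∨ c) ∨ ¬d   — double negation
    = ¬a ∨ ¬d   — complement / identity
Both reduce to ¬a ∨ ¬d, so they are equivalent.

Yes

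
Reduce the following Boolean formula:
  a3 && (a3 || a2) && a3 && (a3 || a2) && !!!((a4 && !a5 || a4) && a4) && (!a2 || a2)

a3 && !a4

a3 && (a3 || a2) && a3 && (a3 || a2) && !!!((a4 && !a5 || a4) && a4) && (!a2 || a2)
= a3 && (a3 || a2) && !!!((a4 && !a5 || a4) && a4) && (!a2 || a2)   (idempotence)
= a3 && (a3 || a2) && !!!((a4 && !a5 || a4) && a4)   (complement / identity)
= a3 && (a3 || a2) && !((a4 && !a5 || a4) && a4)   (double negation)
= a3 && (a3 || a2) && !(a4 && a4)   (absorption)
= a3 && !(a4 && a4)   (absorption)
= a3 && !a4   (idempotence)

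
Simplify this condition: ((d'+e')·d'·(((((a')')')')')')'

d+a'

((d'+e')·d'·(((((a')')')')')')'
= (d'·(((((a')')')')')')'
= (d'·(((a')')')')'
= d+((a')')'
= d+a'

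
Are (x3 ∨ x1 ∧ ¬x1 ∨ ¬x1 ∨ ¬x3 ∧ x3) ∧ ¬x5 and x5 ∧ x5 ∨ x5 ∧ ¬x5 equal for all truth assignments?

E1: (x3 ∨ x1 ∧ ¬x1 ∨ ¬x1 ∨ ¬x3 ∧ x3) ∧ ¬x5
    = (x3 ∨ ¬x1 ∨ ¬x3 ∧ x3) ∧ ¬x5   [complement / identity]
    = (x3 ∨ ¬x1) ∧ ¬x5   [complement / identity]
E2: x5 ∧ x5 ∨ x5 ∧ ¬x5
    = x5 ∧ x5   [complement / identity]
    = x5   [idempotence]
These differ: at x1=0, x3=1, x5=1, E1 = 0 but E2 = 1.

No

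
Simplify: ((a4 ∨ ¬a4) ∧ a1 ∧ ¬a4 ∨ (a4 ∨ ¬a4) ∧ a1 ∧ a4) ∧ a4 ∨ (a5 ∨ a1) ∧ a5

((a4 ∨ ¬a4) ∧ a1 ∧ ¬a4 ∨ (a4 ∨ ¬a4) ∧ a1 ∧ a4) ∧ a4 ∨ (a5 ∨ a1) ∧ a5
= (a4 ∨ ¬a4) ∧ a1 ∧ a4 ∨ (a5 ∨ a1) ∧ a5
= (a4 ∨ ¬a4) ∧ a1 ∧ a4 ∨ a5
= a1 ∧ a4 ∨ a5

a1 ∧ a4 ∨ a5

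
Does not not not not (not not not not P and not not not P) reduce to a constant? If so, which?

yes, False

not not not not (not not not not P and not not not P)
= not not not (not not not P or not not P)   (De Morgan)
= not (not not not P or not not P)   (double negation)
= not not P and not P   (De Morgan)
= P and not P   (double negation)
= False   (complement)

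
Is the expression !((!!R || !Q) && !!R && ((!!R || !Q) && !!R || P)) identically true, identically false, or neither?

!((!!R || !Q) && !!R && ((!!R || !Q) && !!R || P))
= !((!!R || !Q) && !!R)
= !!!R
= !R
This depends on R, so it is not a constant.

neither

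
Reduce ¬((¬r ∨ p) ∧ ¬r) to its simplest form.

r

¬((¬r ∨ p) ∧ ¬r)
= ¬¬r   — absorption
= r   — double negation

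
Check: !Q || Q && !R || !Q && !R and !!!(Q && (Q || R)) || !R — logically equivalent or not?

Yes

E1: !Q || Q && !R || !Q && !R
    = !Q || !R   [distribution]
E2: !!!(Q && (Q || R)) || !R
    = !!!Q || !R   [absorption]
    = !Q || !R   [double negation]
Both reduce to !Q || !R, so they are equivalent.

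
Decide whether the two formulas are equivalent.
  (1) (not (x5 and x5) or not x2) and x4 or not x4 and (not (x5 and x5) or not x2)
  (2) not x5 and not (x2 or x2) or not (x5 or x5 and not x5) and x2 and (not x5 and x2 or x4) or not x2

E1: (not (x5 and x5) or not x2) and x4 or not x4 and (not (x5 and x5) or not x2)
    = not (x5 and x5) or not x2   — distribution
    = not x5 or not x2   — idempotence
E2: not x5 and not (x2 or x2) or not (x5 or x5 and not x5) and x2 and (not x5 and x2 or x4) or not x2
    = not x5 and not (x2 or x2) or not x5 and x2 and (not x5 and x2 or x4) or not x2   — complement / identity
    = not x5 and not x2 or not x5 and x2 and (not x5 and x2 or x4) or not x2   — idempotence
    = not x5 and not x2 or not x5 and x2 or not x2   — absorption
    = not x5 or not x2   — distribution
Both reduce to not x5 or not x2, so they are equivalent.

Yes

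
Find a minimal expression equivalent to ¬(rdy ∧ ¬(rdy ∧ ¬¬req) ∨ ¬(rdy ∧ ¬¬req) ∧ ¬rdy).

¬(rdy ∧ ¬(rdy ∧ ¬¬req) ∨ ¬(rdy ∧ ¬¬req) ∧ ¬rdy)
= ¬¬(rdy ∧ ¬¬req)   — distribution
= ¬¬(rdy ∧ req)   — double negation
= rdy ∧ req   — double negation

rdy ∧ req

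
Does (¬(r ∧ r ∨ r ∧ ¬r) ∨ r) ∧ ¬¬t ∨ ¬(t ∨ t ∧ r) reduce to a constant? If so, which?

(¬(r ∧ r ∨ r ∧ ¬r) ∨ r) ∧ ¬¬t ∨ ¬(t ∨ t ∧ r)
= (¬r ∨ r) ∧ ¬¬t ∨ ¬(t ∨ t ∧ r)   (distribution)
= ¬¬t ∨ ¬(t ∨ t ∧ r)   (complement / identity)
= ¬¬t ∨ ¬t   (absorption)
= t ∨ ¬t   (double negation)
= True   (complement)

yes, True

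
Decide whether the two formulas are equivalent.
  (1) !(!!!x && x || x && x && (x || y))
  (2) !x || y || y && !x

E1: !(!!!x && x || x && x && (x || y))
    = !(!x && x || x && x && (x || y))   [double negation]
    = !(!x && x || x && x)   [absorption]
    = !x   [distribution]
E2: !x || y || y && !x
    = !x || y   [absorption]
These differ: at x=1, y=1, E1 = 0 but E2 = 1.

No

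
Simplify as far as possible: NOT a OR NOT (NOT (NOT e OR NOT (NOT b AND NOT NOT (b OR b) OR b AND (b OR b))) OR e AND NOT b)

NOT a OR NOT e

NOT a OR NOT (NOT (NOT e OR NOT (NOT b AND NOT NOT (b OR b) OR b AND (b OR b))) OR e AND NOT b)
= NOT a OR NOT (NOT (NOT e OR NOT (NOT b AND (b OR b) OR b AND (b OR b))) OR e AND NOT b)   [double negation]
= NOT a OR NOT (NOT (NOT e OR NOT (b OR b)) OR e AND NOT b)   [distribution]
= NOT a OR NOT (NOT (NOT e OR NOT b) OR e AND NOT b)   [idempotence]
= NOT a OR NOT (e AND b OR e AND NOT b)   [De Morgan]
= NOT a OR NOT e   [distribution]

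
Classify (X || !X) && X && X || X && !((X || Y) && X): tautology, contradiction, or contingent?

(X || !X) && X && X || X && !((X || Y) && X)
= (X || !X) && X && X || X && !X
= X && X || X && !X
= X
This depends on X, so it is not a constant.

contingent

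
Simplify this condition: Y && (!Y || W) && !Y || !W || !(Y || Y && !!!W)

Y && (!Y || W) && !Y || !W || !(Y || Y && !!!W)
= Y && !Y || !W || !(Y || Y && !!!W)   (absorption)
= Y && !Y || !W || !(Y || Y && !W)   (double negation)
= Y && !Y || !W || !Y   (absorption)
= !W || !Y   (complement / identity)

!W || !Y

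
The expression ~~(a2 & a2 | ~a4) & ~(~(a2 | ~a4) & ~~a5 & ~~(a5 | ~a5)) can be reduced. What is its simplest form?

a2 | ~a4

~~(a2 & a2 | ~a4) & ~(~(a2 | ~a4) & ~~a5 & ~~(a5 | ~a5))
= ~~(a2 | ~a4) & ~(~(a2 | ~a4) & ~~a5 & ~~(a5 | ~a5))   — idempotence
= ~~(a2 | ~a4) & ~(~(a2 | ~a4) & ~~a5 & (a5 | ~a5))   — double negation
= ~~(a2 | ~a4) & ~(~(a2 | ~a4) & ~~a5)   — complement / identity
= (a2 | ~a4) & ~(~(a2 | ~a4) & ~~a5)   — double negation
= (a2 | ~a4) & (a2 | ~a4 | ~a5)   — De Morgan
= a2 | ~a4   — absorption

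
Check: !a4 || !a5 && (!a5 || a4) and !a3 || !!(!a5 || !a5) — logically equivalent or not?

No

E1: !a4 || !a5 && (!a5 || a4)
    = !a4 || !a5   (absorption)
E2: !a3 || !!(!a5 || !a5)
    = !a3 || !!!a5   (idempotence)
    = !a3 || !a5   (double negation)
These differ: at a3=1, a4=0, a5=1, E1 = 1 but E2 = 0.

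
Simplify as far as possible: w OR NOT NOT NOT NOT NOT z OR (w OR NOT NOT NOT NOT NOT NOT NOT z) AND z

w OR NOT NOT NOT NOT NOT z OR (w OR NOT NOT NOT NOT NOT NOT NOT z) AND z
= w OR NOT NOT NOT NOT NOT z OR (w OR NOT NOT NOT NOT NOT z) AND z   [double negation]
= w OR NOT NOT NOT NOT NOT z   [absorption]
= w OR NOT NOT NOT z   [double negation]
= w OR NOT z   [double negation]

w OR NOT z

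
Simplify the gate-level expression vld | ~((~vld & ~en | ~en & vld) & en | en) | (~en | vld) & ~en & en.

vld | ~en

vld | ~((~vld & ~en | ~en & vld) & en | en) | (~en | vld) & ~en & en
= vld | ~((~vld & ~en | ~en & vld) & en | en) | ~en & en   (absorption)
= vld | ~(~en & en | en) | ~en & en   (distribution)
= vld | ~en | ~en & en   (complement / identity)
= vld | ~en   (complement / identity)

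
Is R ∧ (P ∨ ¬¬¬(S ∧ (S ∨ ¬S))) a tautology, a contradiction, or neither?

R ∧ (P ∨ ¬¬¬(S ∧ (S ∨ ¬S)))
= R ∧ (P ∨ ¬¬¬S)   — complement / identity
= R ∧ (P ∨ ¬S)   — double negation
This depends on P, R, S, so it is not a constant.

neither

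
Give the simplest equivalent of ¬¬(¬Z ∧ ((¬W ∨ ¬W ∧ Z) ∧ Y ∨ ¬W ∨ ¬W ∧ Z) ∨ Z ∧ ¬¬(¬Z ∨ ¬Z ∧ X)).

¬Z ∧ ¬W

¬¬(¬Z ∧ ((¬W ∨ ¬W ∧ Z) ∧ Y ∨ ¬W ∨ ¬W ∧ Z) ∨ Z ∧ ¬¬(¬Z ∨ ¬Z ∧ X))
= ¬¬(¬Z ∧ ((¬W ∨ ¬W ∧ Z) ∧ Y ∨ ¬W ∨ ¬W ∧ Z) ∨ Z ∧ ¬¬¬Z)   — absorption
= ¬¬(¬Z ∧ ((¬W ∨ ¬W ∧ Z) ∧ Y ∨ ¬W ∨ ¬W ∧ Z) ∨ Z ∧ ¬Z)   — double negation
= ¬¬(¬Z ∧ (¬W ∨ ¬W ∧ Z) ∨ Z ∧ ¬Z)   — absorption
= ¬¬(¬Z ∧ ¬W ∨ Z ∧ ¬Z)   — absorption
= ¬¬(¬Z ∧ ¬W)   — complement / identity
= ¬Z ∧ ¬W   — double negation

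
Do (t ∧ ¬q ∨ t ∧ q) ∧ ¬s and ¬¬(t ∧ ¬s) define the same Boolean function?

E1: (t ∧ ¬q ∨ t ∧ q) ∧ ¬s
    = t ∧ ¬s
E2: ¬¬(t ∧ ¬s)
    = t ∧ ¬s
Both reduce to t ∧ ¬s, so they are equivalent.

Yes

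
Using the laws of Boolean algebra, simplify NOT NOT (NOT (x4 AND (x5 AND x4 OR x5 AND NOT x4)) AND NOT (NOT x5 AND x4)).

NOT x4

NOT NOT (NOT (x4 AND (x5 AND x4 OR x5 AND NOT x4)) AND NOT (NOT x5 AND x4))
= NOT (x4 AND (x5 AND x4 OR x5 AND NOT x4) OR NOT x5 AND x4)
= NOT (x4 AND x5 OR NOT x5 AND x4)
= NOT x4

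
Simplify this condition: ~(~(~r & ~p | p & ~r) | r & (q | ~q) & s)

~(~(~r & ~p | p & ~r) | r & (q | ~q) & s)
= ~(~(~r & ~p | p & ~r) | r & s)   — complement / identity
= ~(~~r | r & s)   — distribution
= ~(r | r & s)   — double negation
= ~r   — absorption

~r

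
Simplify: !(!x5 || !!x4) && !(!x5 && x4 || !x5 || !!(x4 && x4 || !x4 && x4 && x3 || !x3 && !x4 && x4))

!(!x5 || !!x4) && !(!x5 && x4 || !x5 || !!(x4 && x4 || !x4 && x4 && x3 || !x3 && !x4 && x4))
= !(!x5 || !!x4) && !(!x5 || !!(x4 && x4 || !x4 && x4 && x3 || !x3 && !x4 && x4))   (absorption)
= !(!x5 || !!x4) && !(!x5 || !!(x4 && x4 || !x4 && x4))   (distribution)
= !(!x5 || !!x4) && !(!x5 || !!x4)   (distribution)
= !(!x5 || !!x4)   (idempotence)
= x5 && !x4   (De Morgan)

x5 && !x4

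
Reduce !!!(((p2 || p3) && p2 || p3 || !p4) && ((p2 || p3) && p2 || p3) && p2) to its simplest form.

!p2

!!!(((p2 || p3) && p2 || p3 || !p4) && ((p2 || p3) && p2 || p3) && p2)
= !(((p2 || p3) && p2 || p3 || !p4) && ((p2 || p3) && p2 || p3) && p2)
= !(((p2 || p3) && p2 || p3) && p2)
= !((p2 || p3) && p2)
= !p2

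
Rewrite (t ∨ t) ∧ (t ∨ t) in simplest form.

t

(t ∨ t) ∧ (t ∨ t)
= t ∨ t
= t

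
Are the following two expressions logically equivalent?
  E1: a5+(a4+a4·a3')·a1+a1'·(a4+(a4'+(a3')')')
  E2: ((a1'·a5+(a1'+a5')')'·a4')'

E1: a5+(a4+a4·a3')·a1+a1'·(a4+(a4'+(a3')')')
    = a5+(a4+a4·a3')·a1+a1'·(a4+a4·a3')   — De Morgan
    = a5+a4+a4·a3'   — distribution
    = a5+a4   — absorption
E2: ((a1'·a5+(a1'+a5')')'·a4')'
    = ((a1'·a5+a1·a5)'·a4')'   — De Morgan
    = a1'·a5+a1·a5+a4   — De Morgan
    = a5+a4   — distribution
Both reduce to a5+a4, so they are equivalent.

Yes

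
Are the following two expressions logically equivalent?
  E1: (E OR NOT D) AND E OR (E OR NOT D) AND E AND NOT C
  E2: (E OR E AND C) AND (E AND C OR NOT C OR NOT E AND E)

Yes

E1: (E OR NOT D) AND E OR (E OR NOT D) AND E AND NOT C
    = (E OR NOT D) AND E   (absorption)
    = E   (absorption)
E2: (E OR E AND C) AND (E AND C OR NOT C OR NOT E AND E)
    = (E OR E AND C) AND (E AND C OR NOT C)   (complement / identity)
    = E AND C OR E AND NOT C   (distribution)
    = E   (distribution)
Both reduce to E, so they are equivalent.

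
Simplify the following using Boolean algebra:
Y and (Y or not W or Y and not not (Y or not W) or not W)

Y

Y and (Y or not W or Y and not not (Y or not W) or not W)
= Y and (Y or not W or Y and (Y or not W) or not W)
= Y and (Y or not W or Y or not W)
= Y and (Y or not W)
= Y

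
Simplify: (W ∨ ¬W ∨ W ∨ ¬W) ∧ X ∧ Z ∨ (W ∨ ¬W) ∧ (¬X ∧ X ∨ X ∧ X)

(W ∨ ¬W ∨ W ∨ ¬W) ∧ X ∧ Z ∨ (W ∨ ¬W) ∧ (¬X ∧ X ∨ X ∧ X)
= (W ∨ ¬W ∨ W ∨ ¬W) ∧ X ∧ Z ∨ (W ∨ ¬W) ∧ X   (distribution)
= (W ∨ ¬W) ∧ X ∧ Z ∨ (W ∨ ¬W) ∧ X   (idempotence)
= (W ∨ ¬W) ∧ X   (absorption)
= X   (complement / identity)

X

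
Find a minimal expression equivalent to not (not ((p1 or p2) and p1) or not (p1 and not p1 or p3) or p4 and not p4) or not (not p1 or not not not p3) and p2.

not (not ((p1 or p2) and p1) or not (p1 and not p1 or p3) or p4 and not p4) or not (not p1 or not not not p3) and p2
= not (not ((p1 or p2) and p1) or not p3 or p4 and not p4) or not (not p1 or not not not p3) and p2
= not (not ((p1 or p2) and p1) or not p3 or p4 and not p4) or not (not p1 or not p3) and p2
= not (not p1 or not p3 or p4 and not p4) or not (not p1 or not p3) and p2
= not (not p1 or not p3) or not (not p1 or not p3) and p2
= not (not p1 or not p3)
= p1 and p3

p1 and p3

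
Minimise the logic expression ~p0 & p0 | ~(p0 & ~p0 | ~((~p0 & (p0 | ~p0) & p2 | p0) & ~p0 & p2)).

~p0 & p2

~p0 & p0 | ~(p0 & ~p0 | ~((~p0 & (p0 | ~p0) & p2 | p0) & ~p0 & p2))
= ~p0 & p0 | ~(p0 & ~p0 | ~((~p0 & p2 | p0) & ~p0 & p2))   — complement / identity
= ~p0 & p0 | ~(p0 & ~p0 | ~(~p0 & p2))   — absorption
= ~(p0 & ~p0 | ~(~p0 & p2))   — complement / identity
= ~~(~p0 & p2)   — complement / identity
= ~p0 & p2   — double negation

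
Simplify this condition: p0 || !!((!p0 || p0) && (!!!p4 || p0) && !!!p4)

p0 || !!((!p0 || p0) && (!!!p4 || p0) && !!!p4)
= p0 || (!p0 || p0) && (!!!p4 || p0) && !!!p4   (double negation)
= p0 || (!!!p4 || p0) && !!!p4   (complement / identity)
= p0 || !!!p4   (absorption)
= p0 || !p4   (double negation)

p0 || !p4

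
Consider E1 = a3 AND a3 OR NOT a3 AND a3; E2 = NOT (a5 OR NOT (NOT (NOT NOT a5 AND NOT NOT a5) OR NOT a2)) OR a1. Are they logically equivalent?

E1: a3 AND a3 OR NOT a3 AND a3
    = a3
E2: NOT (a5 OR NOT (NOT (NOT NOT a5 AND NOT NOT a5) OR NOT a2)) OR a1
    = NOT (a5 OR NOT (NOT a5 OR NOT a5 OR NOT a2)) OR a1
    = NOT (a5 OR NOT (NOT a5 OR NOT a2)) OR a1
    = NOT (a5 OR a5 AND a2) OR a1
    = NOT a5 OR a1
These differ: at a1=1, a2=0, a3=0, a5=0, E1 = 0 but E2 = 1.

No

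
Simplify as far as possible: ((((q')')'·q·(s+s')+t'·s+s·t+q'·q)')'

((((q')')'·q·(s+s')+t'·s+s·t+q'·q)')'
= ((q'·q·(s+s')+t'·s+s·t+q'·q)')'
= ((q'·q+t'·s+s·t+q'·q)')'
= ((t'·s+s·t+q'·q)')'
= ((s+q'·q)')'
= s+q'·q
= s

s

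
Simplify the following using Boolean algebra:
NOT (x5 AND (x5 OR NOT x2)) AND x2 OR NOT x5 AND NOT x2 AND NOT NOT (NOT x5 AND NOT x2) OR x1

NOT x5 OR x1

NOT (x5 AND (x5 OR NOT x2)) AND x2 OR NOT x5 AND NOT x2 AND NOT NOT (NOT x5 AND NOT x2) OR x1
= NOT (x5 AND (x5 OR NOT x2)) AND x2 OR NOT x5 AND NOT x2 AND NOT x5 AND NOT x2 OR x1   [double negation]
= NOT x5 AND x2 OR NOT x5 AND NOT x2 AND NOT x5 AND NOT x2 OR x1   [absorption]
= NOT x5 AND x2 OR NOT x5 AND NOT x2 OR x1   [idempotence]
= NOT x5 OR x1   [distribution]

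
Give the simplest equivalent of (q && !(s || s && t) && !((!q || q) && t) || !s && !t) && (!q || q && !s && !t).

(q && !(s || s && t) && !((!q || q) && t) || !s && !t) && (!q || q && !s && !t)
= (q && !s && !((!q || q) && t) || !s && !t) && (!q || q && !s && !t)
= (q && !s && !t || !s && !t) && (!q || q && !s && !t)
= q && !s && !t || !s && !t && !q
= !s && !t

!s && !t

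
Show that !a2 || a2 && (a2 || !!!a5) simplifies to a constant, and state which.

true

!a2 || a2 && (a2 || !!!a5)
= !a2 || a2 && (a2 || !a5)   [double negation]
= !a2 || a2   [absorption]
= true   [complement]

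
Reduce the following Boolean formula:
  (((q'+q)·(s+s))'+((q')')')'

s·q

(((q'+q)·(s+s))'+((q')')')'
= (((q'+q)·s)'+((q')')')'   — idempotence
= (((q'+q)·s)'+q')'   — double negation
= (q'+q)·s·q   — De Morgan
= s·q   — complement / identity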